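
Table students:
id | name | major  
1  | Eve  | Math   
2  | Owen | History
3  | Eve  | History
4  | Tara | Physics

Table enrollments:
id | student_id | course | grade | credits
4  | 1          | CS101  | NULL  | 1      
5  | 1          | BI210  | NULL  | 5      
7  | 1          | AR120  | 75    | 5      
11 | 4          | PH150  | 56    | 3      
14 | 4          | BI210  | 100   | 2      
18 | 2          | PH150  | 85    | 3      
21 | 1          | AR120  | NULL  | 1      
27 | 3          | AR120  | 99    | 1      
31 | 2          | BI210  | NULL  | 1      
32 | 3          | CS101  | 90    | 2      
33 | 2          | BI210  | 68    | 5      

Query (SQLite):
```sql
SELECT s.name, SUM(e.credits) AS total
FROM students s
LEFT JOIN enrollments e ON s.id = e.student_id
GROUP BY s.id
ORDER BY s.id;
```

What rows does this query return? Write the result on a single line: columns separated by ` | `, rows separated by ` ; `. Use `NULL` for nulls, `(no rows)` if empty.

Eve | 12 ; Owen | 9 ; Eve | 3 ; Tara | 5

LEFT JOIN keeps every students row; unmatched ones get NULL for enrollments columns.
Group by students.id and compute SUM(e.credits). SUM over an all-NULL group is NULL.
  1: ids {4, 5, 7, 21} → SUM(e.credits)=12
  2: ids {18, 31, 33} → SUM(e.credits)=9
  3: ids {27, 32} → SUM(e.credits)=3
  4: ids {11, 14} → SUM(e.credits)=5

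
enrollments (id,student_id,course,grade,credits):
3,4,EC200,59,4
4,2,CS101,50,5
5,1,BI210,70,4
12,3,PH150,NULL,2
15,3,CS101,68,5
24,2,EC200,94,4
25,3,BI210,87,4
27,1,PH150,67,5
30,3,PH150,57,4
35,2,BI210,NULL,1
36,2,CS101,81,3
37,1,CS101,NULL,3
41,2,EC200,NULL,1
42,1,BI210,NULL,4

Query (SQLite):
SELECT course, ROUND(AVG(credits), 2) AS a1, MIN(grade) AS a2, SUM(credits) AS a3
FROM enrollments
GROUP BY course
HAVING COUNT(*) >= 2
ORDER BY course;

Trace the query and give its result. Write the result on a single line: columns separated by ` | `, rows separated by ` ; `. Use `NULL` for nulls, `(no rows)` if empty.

BI210 | 3.25 | 70 | 13 ; CS101 | 4 | 50 | 16 ; EC200 | 3 | 59 | 9 ; PH150 | 3.67 | 57 | 11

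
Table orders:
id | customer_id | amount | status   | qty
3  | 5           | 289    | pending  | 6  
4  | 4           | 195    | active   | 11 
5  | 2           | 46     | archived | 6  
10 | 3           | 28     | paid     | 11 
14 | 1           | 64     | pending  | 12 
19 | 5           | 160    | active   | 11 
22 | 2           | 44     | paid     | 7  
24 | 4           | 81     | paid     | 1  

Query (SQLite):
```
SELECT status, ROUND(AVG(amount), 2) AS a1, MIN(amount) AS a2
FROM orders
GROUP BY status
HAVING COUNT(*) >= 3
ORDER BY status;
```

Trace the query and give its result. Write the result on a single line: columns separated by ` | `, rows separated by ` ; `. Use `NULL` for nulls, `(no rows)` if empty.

paid | 51 | 28

Group orders by status.
Per group compute: ROUND(AVG(amount), 2), MIN(amount).
HAVING: drop groups with fewer than 3 rows.
  active: ids {4, 19} → ROUND(AVG(amount), 2)=177.5, MIN(amount)=160
  archived: ids {5} → ROUND(AVG(amount), 2)=46, MIN(amount)=46
  paid: ids {10, 22, 24} → ROUND(AVG(amount), 2)=51, MIN(amount)=28
  pending: ids {3, 14} → ROUND(AVG(amount), 2)=176.5, MIN(amount)=64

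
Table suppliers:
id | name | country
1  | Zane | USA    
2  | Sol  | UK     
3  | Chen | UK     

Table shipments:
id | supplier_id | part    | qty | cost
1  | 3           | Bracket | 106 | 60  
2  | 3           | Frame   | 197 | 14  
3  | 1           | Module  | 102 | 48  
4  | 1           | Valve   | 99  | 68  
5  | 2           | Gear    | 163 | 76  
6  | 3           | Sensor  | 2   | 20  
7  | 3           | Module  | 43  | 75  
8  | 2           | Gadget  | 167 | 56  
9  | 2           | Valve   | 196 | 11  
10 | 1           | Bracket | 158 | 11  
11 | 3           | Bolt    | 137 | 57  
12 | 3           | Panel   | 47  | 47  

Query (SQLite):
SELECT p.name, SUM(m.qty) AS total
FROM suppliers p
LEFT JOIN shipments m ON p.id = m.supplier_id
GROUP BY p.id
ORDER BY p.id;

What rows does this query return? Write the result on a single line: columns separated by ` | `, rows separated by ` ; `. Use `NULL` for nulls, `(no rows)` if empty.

LEFT JOIN keeps every suppliers row; unmatched ones get NULL for shipments columns.
Group by suppliers.id and compute SUM(m.qty). SUM over an all-NULL group is NULL.
  1: ids {3, 4, 10} → SUM(m.qty)=359
  2: ids {5, 8, 9} → SUM(m.qty)=526
  3: ids {1, 2, 6, 7, 11, 12} → SUM(m.qty)=532

Zane | 359 ; Sol | 526 ; Chen | 532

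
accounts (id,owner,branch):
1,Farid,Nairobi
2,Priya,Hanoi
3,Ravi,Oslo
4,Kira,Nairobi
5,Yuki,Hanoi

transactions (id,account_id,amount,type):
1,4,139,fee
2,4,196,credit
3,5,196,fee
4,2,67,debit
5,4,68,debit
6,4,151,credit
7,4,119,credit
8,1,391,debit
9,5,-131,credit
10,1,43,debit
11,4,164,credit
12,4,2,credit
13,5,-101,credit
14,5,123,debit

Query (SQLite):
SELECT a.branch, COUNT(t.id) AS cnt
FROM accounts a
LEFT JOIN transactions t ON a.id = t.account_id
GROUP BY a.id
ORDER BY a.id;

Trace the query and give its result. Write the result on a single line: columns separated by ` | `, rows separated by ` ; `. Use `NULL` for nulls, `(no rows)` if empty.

Nairobi | 2 ; Hanoi | 1 ; Oslo | 0 ; Nairobi | 7 ; Hanoi | 4

LEFT JOIN keeps every accounts row; unmatched ones get NULL for transactions columns.
Group by accounts.id and compute COUNT(t.id). COUNT(col) of an all-NULL group is 0.
  1: ids {8, 10} → COUNT(t.id)=2
  2: ids {4} → COUNT(t.id)=1
  3: ids {—} → COUNT(t.id)=0
  4: ids {1, 2, 5, 6, 7, 11, 12} → COUNT(t.id)=7
  5: ids {3, 9, 13, 14} → COUNT(t.id)=4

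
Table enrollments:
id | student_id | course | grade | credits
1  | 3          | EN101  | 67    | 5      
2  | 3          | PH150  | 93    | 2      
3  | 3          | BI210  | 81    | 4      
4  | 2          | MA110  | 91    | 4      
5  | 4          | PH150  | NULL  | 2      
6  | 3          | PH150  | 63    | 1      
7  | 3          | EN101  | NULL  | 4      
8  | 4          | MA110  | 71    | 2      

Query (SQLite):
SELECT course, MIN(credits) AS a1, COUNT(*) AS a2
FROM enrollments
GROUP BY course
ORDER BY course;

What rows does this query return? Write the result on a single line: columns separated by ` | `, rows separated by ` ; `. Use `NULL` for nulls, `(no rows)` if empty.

BI210 | 4 | 1 ; EN101 | 4 | 2 ; MA110 | 2 | 2 ; PH150 | 1 | 3

Group enrollments by course.
Per group compute: MIN(credits), COUNT(*).
  BI210: ids {3} → MIN(credits)=4, COUNT(*)=1
  EN101: ids {1, 7} → MIN(credits)=4, COUNT(*)=2
  MA110: ids {4, 8} → MIN(credits)=2, COUNT(*)=2
  PH150: ids {2, 5, 6} → MIN(credits)=1, COUNT(*)=3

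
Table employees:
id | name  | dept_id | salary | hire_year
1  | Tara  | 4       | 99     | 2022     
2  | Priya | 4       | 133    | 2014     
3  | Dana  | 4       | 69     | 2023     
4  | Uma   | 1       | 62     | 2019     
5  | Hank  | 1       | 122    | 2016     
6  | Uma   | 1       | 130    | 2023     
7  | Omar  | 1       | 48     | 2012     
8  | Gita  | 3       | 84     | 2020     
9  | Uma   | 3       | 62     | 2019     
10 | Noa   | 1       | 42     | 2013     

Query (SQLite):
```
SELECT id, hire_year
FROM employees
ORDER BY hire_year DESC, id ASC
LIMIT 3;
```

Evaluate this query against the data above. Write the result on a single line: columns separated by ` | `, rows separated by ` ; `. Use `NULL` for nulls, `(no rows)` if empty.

3 | 2023 ; 6 | 2023 ; 1 | 2022

Sort by hire_year desc, tiebreak id asc: (2023, id=3), (2023, id=6), (2022, id=1), (2020, id=8), (2019, id=4), (2019, id=9) …. Take first 3.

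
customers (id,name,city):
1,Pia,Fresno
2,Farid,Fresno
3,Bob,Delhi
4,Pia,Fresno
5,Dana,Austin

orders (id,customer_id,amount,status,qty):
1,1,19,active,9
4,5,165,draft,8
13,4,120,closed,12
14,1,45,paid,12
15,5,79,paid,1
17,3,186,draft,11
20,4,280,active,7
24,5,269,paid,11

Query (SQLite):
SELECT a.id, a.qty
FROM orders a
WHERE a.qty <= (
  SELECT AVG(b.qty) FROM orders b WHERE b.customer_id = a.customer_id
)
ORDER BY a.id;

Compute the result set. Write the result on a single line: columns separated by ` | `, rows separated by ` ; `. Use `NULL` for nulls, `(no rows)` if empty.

For each orders row a, compute AVG(qty) over rows sharing a.customer_id.
Keep row a if a.qty <= that per-group AVG.
  customer_id=1: AVG(qty) = 10.5
  customer_id=3: AVG(qty) = 11.0
  customer_id=4: AVG(qty) = 9.5
  customer_id=5: AVG(qty) = 6.666667

1 | 9 ; 15 | 1 ; 17 | 11 ; 20 | 7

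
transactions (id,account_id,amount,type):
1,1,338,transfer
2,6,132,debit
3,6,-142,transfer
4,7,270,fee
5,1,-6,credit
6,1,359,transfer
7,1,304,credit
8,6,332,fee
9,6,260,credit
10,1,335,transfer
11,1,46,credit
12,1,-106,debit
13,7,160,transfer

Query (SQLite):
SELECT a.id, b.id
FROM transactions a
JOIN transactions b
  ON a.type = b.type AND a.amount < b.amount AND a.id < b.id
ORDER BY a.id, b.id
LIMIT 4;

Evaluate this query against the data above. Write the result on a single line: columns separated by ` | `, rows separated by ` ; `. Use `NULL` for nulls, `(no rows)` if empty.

1 | 6 ; 3 | 6 ; 3 | 10 ; 3 | 13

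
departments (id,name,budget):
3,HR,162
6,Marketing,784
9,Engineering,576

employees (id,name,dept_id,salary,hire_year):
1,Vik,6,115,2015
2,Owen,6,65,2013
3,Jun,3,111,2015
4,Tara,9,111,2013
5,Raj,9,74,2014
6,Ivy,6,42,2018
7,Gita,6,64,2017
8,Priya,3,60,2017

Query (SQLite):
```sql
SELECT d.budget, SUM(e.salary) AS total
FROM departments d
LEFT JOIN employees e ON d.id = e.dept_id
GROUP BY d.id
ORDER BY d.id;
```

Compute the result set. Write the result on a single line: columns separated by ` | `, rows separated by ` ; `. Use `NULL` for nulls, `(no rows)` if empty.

LEFT JOIN keeps every departments row; unmatched ones get NULL for employees columns.
Group by departments.id and compute SUM(e.salary). SUM over an all-NULL group is NULL.
  3: ids {3, 8} → SUM(e.salary)=171
  6: ids {1, 2, 6, 7} → SUM(e.salary)=286
  9: ids {4, 5} → SUM(e.salary)=185

162 | 171 ; 784 | 286 ; 576 | 185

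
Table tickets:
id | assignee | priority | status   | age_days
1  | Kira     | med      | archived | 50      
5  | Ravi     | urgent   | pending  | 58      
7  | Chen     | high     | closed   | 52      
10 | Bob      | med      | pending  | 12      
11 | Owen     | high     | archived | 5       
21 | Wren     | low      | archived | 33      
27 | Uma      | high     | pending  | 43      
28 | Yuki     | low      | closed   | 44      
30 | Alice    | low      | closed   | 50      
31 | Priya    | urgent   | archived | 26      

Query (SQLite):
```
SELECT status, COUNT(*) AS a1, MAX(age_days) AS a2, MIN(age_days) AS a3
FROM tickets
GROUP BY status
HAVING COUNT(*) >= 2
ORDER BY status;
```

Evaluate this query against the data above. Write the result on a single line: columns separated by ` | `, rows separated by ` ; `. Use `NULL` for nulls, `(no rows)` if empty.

archived | 4 | 50 | 5 ; closed | 3 | 52 | 44 ; pending | 3 | 58 | 12

Group tickets by status.
Per group compute: COUNT(*), MAX(age_days), MIN(age_days).
HAVING: drop groups with fewer than 2 rows.
  archived: ids {1, 11, 21, 31} → COUNT(*)=4, MAX(age_days)=50, MIN(age_days)=5
  closed: ids {7, 28, 30} → COUNT(*)=3, MAX(age_days)=52, MIN(age_days)=44
  pending: ids {5, 10, 27} → COUNT(*)=3, MAX(age_days)=58, MIN(age_days)=12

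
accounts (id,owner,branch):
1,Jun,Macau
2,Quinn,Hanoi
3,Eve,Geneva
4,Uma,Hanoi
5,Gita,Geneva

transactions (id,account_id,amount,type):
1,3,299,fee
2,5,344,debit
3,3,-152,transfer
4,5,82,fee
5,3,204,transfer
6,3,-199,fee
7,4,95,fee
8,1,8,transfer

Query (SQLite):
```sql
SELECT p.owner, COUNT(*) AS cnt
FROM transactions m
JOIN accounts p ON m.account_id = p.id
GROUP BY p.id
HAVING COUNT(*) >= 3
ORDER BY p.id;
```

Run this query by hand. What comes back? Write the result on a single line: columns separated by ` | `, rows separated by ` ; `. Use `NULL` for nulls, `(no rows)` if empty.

Join each transactions row to its accounts via account_id.
Group joined rows by accounts.id; compute COUNT(*) per group.
HAVING: keep groups with count ≥ 3.
  1: ids {8} → COUNT(*)=1
  3: ids {1, 3, 5, 6} → COUNT(*)=4
  4: ids {7} → COUNT(*)=1
  5: ids {2, 4} → COUNT(*)=2

Eve | 4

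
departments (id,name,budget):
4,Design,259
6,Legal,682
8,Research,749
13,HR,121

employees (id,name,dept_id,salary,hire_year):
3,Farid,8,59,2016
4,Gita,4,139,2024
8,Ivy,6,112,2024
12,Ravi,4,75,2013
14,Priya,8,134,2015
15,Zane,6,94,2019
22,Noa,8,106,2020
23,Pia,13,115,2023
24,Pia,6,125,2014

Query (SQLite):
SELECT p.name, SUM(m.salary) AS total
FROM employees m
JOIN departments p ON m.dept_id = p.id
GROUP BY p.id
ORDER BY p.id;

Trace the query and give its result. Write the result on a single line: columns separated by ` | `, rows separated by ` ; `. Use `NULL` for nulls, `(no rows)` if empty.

Join each employees row to its departments via dept_id.
Group joined rows by departments.id; compute SUM(m.salary) per group.
  4: ids {4, 12} → SUM(m.salary)=214
  6: ids {8, 15, 24} → SUM(m.salary)=331
  8: ids {3, 14, 22} → SUM(m.salary)=299
  13: ids {23} → SUM(m.salary)=115

Design | 214 ; Legal | 331 ; Research | 299 ; HR | 115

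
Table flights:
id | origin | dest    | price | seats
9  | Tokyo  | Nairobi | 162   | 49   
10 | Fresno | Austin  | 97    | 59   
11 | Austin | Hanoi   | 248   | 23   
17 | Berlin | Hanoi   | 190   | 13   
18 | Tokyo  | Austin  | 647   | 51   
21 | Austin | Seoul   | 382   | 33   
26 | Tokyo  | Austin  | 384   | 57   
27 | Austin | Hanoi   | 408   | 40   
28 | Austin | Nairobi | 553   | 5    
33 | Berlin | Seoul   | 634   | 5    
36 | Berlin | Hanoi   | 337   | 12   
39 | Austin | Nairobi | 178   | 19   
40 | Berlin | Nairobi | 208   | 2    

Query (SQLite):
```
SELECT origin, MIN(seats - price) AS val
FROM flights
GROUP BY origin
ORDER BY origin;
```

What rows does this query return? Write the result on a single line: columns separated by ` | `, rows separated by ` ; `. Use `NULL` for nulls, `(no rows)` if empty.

For each row compute seats - price.
Group by origin; take MIN of the expression per group.
  Austin: ids {11, 21, 27, 28, 39} → MIN(seats - price)=-548
  Berlin: ids {17, 33, 36, 40} → MIN(seats - price)=-629
  Fresno: ids {10} → MIN(seats - price)=-38
  Tokyo: ids {9, 18, 26} → MIN(seats - price)=-596

Austin | -548 ; Berlin | -629 ; Fresno | -38 ; Tokyo | -596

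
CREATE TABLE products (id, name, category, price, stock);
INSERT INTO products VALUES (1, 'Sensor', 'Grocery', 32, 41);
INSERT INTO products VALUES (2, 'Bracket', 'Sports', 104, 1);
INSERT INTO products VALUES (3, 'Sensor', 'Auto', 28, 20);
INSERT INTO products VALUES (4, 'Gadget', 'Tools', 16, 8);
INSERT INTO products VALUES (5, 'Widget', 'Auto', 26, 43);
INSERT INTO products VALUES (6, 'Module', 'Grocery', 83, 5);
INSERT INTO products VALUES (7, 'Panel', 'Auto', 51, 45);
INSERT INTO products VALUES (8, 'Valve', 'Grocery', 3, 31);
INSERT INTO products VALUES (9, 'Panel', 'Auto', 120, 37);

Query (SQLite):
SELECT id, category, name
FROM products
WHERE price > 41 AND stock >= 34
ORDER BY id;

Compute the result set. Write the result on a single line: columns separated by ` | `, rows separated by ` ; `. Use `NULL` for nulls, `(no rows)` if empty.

price > 41: ids {2, 6, 7, 9}
stock >= 34: ids {1, 5, 7, 9}
Combine with AND.

7 | Auto | Panel ; 9 | Auto | Panel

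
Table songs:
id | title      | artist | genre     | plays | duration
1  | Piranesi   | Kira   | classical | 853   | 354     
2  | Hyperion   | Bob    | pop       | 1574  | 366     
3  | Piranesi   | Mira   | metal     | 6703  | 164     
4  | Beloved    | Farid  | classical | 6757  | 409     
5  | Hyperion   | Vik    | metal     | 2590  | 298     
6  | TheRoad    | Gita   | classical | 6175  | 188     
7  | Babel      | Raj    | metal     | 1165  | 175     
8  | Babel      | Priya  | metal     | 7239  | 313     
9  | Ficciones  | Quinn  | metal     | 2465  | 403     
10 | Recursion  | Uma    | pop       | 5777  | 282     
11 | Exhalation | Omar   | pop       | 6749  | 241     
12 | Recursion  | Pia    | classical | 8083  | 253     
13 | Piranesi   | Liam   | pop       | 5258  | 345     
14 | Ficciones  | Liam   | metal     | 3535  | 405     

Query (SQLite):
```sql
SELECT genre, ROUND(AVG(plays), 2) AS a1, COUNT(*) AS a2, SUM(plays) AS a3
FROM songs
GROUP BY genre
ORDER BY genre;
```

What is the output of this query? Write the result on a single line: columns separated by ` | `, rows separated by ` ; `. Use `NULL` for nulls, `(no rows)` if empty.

classical | 5467 | 4 | 21868 ; metal | 3949.5 | 6 | 23697 ; pop | 4839.5 | 4 | 19358

Group songs by genre.
Per group compute: ROUND(AVG(plays), 2), COUNT(*), SUM(plays).
  classical: ids {1, 4, 6, 12} → ROUND(AVG(plays), 2)=5467, COUNT(*)=4, SUM(plays)=21868
  metal: ids {3, 5, 7, 8, 9, 14} → ROUND(AVG(plays), 2)=3949.5, COUNT(*)=6, SUM(plays)=23697
  pop: ids {2, 10, 11, 13} → ROUND(AVG(plays), 2)=4839.5, COUNT(*)=4, SUM(plays)=19358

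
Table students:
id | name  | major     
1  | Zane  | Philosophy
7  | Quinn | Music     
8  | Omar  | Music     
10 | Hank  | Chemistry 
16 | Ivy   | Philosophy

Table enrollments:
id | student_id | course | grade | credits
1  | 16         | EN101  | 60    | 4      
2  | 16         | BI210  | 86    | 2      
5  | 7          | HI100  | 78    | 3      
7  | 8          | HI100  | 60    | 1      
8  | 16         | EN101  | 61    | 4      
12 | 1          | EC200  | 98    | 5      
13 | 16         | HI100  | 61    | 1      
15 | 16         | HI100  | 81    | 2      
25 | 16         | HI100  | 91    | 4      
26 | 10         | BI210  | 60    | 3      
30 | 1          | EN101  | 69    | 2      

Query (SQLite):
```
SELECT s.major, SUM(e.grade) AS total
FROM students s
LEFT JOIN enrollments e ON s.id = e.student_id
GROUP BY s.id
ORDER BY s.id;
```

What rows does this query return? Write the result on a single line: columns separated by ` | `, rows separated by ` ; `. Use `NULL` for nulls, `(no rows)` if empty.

Philosophy | 167 ; Music | 78 ; Music | 60 ; Chemistry | 60 ; Philosophy | 440

LEFT JOIN keeps every students row; unmatched ones get NULL for enrollments columns.
Group by students.id and compute SUM(e.grade). SUM over an all-NULL group is NULL.
  1: ids {12, 30} → SUM(e.grade)=167
  7: ids {5} → SUM(e.grade)=78
  8: ids {7} → SUM(e.grade)=60
  10: ids {26} → SUM(e.grade)=60
  16: ids {1, 2, 8, 13, 15, 25} → SUM(e.grade)=440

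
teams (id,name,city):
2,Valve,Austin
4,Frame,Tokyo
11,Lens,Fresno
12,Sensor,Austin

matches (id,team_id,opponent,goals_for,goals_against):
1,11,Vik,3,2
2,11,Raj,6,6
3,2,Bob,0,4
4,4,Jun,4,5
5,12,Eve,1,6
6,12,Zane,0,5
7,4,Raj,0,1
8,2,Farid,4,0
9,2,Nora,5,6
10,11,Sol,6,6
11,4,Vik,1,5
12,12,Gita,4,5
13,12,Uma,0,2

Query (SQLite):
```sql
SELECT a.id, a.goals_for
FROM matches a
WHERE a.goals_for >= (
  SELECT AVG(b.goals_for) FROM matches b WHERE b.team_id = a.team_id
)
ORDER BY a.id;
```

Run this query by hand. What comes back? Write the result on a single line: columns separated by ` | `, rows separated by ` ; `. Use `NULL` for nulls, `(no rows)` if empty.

For each matches row a, compute AVG(goals_for) over rows sharing a.team_id.
Keep row a if a.goals_for >= that per-group AVG.
  team_id=2: AVG(goals_for) = 3.0
  team_id=4: AVG(goals_for) = 1.666667
  team_id=11: AVG(goals_for) = 5.0
  team_id=12: AVG(goals_for) = 1.25

2 | 6 ; 4 | 4 ; 8 | 4 ; 9 | 5 ; 10 | 6 ; 12 | 4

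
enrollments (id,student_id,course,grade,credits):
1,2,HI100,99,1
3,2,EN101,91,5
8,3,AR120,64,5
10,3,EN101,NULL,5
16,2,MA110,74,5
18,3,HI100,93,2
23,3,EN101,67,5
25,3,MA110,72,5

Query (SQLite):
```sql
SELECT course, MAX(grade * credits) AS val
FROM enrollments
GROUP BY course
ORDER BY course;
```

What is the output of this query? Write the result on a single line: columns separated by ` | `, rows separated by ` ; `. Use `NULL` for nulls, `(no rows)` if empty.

AR120 | 320 ; EN101 | 455 ; HI100 | 186 ; MA110 | 370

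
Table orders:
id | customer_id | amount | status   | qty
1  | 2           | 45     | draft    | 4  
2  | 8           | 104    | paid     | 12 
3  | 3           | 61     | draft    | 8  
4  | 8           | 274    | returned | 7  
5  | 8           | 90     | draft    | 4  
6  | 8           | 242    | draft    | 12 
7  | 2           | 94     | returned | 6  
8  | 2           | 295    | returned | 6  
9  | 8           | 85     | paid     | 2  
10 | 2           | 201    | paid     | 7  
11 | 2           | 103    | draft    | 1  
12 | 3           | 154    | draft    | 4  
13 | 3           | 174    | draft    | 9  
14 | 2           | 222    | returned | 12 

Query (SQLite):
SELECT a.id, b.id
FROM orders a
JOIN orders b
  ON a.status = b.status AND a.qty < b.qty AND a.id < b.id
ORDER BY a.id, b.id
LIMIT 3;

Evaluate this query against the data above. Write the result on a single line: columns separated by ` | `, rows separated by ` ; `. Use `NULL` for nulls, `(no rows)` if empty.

1 | 3 ; 1 | 6 ; 1 | 13

Pairs (a,b) with same status, a.qty < b.qty, a.id < b.id.
status groups: draft:{1,3,5,6,11,12,13} paid:{2,9,10} returned:{4,7,8,14}
Ordered by (a.id, b.id); first 3.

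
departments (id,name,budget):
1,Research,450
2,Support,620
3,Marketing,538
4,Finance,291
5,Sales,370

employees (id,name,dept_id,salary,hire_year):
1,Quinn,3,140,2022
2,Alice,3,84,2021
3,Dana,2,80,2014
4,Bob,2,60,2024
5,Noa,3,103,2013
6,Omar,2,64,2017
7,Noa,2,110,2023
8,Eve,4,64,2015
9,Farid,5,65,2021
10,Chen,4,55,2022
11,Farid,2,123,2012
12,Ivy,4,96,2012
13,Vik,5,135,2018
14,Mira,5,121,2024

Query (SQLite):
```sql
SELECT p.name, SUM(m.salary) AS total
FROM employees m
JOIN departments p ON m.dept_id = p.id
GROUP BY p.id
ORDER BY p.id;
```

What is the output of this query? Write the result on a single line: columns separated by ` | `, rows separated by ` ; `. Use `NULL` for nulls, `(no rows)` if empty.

Support | 437 ; Marketing | 327 ; Finance | 215 ; Sales | 321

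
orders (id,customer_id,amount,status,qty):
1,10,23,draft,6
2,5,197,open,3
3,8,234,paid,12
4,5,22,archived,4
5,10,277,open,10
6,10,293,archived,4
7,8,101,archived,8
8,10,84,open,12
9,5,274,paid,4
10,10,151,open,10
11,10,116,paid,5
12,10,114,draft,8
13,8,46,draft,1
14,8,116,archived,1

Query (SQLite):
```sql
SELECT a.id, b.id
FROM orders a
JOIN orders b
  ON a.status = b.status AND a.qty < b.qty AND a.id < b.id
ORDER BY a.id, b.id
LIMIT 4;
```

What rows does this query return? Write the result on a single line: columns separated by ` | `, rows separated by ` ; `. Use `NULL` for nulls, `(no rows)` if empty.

1 | 12 ; 2 | 5 ; 2 | 8 ; 2 | 10

Pairs (a,b) with same status, a.qty < b.qty, a.id < b.id.
status groups: archived:{4,6,7,14} draft:{1,12,13} open:{2,5,8,10} paid:{3,9,11}
Ordered by (a.id, b.id); first 4.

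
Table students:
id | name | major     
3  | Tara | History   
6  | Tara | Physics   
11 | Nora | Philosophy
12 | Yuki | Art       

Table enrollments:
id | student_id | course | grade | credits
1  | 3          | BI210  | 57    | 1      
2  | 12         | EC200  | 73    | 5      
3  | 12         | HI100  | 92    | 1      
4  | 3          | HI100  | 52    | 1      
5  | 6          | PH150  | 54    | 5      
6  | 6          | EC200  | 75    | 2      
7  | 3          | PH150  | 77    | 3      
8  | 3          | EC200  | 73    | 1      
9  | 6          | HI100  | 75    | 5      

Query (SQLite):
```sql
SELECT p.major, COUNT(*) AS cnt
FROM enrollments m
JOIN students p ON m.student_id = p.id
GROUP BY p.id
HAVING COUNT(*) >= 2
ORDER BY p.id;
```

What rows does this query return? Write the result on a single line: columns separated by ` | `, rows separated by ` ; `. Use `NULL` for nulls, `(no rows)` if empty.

History | 4 ; Physics | 3 ; Art | 2

Join each enrollments row to its students via student_id.
Group joined rows by students.id; compute COUNT(*) per group.
HAVING: keep groups with count ≥ 2.
  3: ids {1, 4, 7, 8} → COUNT(*)=4
  6: ids {5, 6, 9} → COUNT(*)=3
  12: ids {2, 3} → COUNT(*)=2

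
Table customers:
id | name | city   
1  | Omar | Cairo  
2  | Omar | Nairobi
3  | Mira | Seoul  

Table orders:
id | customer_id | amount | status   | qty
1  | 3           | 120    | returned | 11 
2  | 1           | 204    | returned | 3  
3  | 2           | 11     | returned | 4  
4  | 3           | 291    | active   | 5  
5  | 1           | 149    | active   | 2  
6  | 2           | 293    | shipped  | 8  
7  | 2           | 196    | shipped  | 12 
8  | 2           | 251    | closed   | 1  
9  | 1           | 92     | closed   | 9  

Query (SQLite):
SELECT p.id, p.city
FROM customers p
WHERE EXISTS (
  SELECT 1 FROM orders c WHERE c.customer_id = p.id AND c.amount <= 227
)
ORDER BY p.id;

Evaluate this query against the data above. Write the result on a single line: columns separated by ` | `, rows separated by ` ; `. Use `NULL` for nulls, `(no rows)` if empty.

For each customers row, check whether any orders with matching customer_id has amount <= 227.
Keep rows where that is true.

1 | Cairo ; 2 | Nairobi ; 3 | Seoul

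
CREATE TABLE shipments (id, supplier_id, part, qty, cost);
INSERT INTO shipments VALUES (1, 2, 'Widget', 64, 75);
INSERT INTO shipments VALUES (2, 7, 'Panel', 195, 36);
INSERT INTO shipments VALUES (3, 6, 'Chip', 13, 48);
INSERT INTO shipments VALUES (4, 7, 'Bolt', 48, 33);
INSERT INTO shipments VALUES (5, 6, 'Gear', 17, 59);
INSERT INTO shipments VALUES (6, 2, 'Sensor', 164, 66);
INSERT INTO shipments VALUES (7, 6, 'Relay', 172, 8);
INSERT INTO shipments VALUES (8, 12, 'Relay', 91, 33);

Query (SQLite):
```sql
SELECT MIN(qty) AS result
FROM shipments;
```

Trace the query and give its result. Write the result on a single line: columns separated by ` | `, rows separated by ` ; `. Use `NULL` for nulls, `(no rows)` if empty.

All qty values: [64, 195, 13, 48, 17, 164, 172, 91].
MIN of non-NULL values = 13.

13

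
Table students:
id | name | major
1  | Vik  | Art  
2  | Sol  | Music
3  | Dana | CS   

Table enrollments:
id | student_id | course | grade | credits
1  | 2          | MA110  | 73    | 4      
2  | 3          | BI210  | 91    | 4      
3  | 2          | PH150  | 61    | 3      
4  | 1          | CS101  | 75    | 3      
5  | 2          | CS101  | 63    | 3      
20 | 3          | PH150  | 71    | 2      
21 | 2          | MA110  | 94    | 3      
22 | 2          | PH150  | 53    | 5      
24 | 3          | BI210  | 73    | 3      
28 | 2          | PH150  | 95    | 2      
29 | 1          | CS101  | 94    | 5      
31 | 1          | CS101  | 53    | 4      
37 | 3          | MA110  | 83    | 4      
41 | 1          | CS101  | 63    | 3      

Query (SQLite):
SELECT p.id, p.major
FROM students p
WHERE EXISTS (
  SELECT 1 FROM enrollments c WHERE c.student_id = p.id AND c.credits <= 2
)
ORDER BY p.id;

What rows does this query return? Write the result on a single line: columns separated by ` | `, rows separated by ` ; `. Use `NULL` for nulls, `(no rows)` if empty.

For each students row, check whether any enrollments with matching student_id has credits <= 2.
Keep rows where that is true.

2 | Music ; 3 | CS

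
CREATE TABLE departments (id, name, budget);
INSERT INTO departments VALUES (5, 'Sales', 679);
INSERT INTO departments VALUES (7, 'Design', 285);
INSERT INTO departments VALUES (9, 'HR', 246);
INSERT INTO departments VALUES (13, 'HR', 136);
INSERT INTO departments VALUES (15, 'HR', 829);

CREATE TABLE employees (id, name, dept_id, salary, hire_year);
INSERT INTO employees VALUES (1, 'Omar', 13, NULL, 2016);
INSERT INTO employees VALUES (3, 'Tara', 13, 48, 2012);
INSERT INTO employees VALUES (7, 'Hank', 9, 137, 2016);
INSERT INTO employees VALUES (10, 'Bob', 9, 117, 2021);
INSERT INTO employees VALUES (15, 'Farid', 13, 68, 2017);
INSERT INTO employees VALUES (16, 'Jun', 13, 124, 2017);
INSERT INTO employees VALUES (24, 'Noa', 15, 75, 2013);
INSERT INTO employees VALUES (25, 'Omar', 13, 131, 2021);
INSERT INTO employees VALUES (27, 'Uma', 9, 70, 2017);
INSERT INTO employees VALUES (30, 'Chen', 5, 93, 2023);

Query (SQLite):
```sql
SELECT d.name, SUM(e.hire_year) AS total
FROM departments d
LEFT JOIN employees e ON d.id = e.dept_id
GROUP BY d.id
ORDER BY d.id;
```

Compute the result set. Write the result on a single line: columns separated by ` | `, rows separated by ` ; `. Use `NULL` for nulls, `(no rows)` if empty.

LEFT JOIN keeps every departments row; unmatched ones get NULL for employees columns.
Group by departments.id and compute SUM(e.hire_year). SUM over an all-NULL group is NULL.
  5: ids {30} → SUM(e.hire_year)=2023
  7: ids {—} → SUM(e.hire_year)=NULL
  9: ids {7, 10, 27} → SUM(e.hire_year)=6054
  13: ids {1, 3, 15, 16, 25} → SUM(e.hire_year)=10083
  15: ids {24} → SUM(e.hire_year)=2013

Sales | 2023 ; Design | NULL ; HR | 6054 ; HR | 10083 ; HR | 2013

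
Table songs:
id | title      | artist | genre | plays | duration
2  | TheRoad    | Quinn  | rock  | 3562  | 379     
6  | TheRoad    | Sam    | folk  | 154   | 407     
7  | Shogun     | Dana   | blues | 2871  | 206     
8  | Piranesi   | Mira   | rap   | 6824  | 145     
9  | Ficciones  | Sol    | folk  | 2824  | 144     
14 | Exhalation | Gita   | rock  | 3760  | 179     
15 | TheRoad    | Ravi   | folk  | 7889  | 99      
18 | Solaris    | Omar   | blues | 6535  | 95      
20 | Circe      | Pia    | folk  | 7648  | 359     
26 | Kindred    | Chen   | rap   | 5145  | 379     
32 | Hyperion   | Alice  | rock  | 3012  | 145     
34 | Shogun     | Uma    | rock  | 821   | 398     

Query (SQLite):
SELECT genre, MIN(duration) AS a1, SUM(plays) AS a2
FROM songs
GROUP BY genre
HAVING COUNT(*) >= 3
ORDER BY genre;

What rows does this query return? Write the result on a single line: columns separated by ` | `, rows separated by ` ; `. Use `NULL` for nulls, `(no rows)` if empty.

folk | 99 | 18515 ; rock | 145 | 11155

Group songs by genre.
Per group compute: MIN(duration), SUM(plays).
HAVING: drop groups with fewer than 3 rows.
  blues: ids {7, 18} → MIN(duration)=95, SUM(plays)=9406
  folk: ids {6, 9, 15, 20} → MIN(duration)=99, SUM(plays)=18515
  rap: ids {8, 26} → MIN(duration)=145, SUM(plays)=11969
  rock: ids {2, 14, 32, 34} → MIN(duration)=145, SUM(plays)=11155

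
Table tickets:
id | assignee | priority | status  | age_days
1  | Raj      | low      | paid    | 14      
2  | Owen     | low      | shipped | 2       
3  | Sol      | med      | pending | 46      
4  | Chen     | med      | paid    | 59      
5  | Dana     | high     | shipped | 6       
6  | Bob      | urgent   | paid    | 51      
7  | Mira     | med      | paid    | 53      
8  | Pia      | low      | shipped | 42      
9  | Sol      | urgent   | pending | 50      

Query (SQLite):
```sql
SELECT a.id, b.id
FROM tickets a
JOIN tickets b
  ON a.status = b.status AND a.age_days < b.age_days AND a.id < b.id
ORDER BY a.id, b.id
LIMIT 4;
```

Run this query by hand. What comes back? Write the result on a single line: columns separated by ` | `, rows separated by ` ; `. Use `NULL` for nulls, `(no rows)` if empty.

1 | 4 ; 1 | 6 ; 1 | 7 ; 2 | 5

Pairs (a,b) with same status, a.age_days < b.age_days, a.id < b.id.
status groups: paid:{1,4,6,7} pending:{3,9} shipped:{2,5,8}
Ordered by (a.id, b.id); first 4.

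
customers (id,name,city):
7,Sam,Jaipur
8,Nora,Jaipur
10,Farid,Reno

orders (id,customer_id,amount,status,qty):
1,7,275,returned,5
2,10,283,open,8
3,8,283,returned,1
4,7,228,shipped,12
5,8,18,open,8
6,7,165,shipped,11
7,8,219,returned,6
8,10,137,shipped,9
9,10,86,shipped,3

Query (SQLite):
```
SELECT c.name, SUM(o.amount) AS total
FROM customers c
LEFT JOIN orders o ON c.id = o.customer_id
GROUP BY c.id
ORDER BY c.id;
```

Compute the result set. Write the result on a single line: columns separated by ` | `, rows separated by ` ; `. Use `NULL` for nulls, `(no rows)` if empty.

Sam | 668 ; Nora | 520 ; Farid | 506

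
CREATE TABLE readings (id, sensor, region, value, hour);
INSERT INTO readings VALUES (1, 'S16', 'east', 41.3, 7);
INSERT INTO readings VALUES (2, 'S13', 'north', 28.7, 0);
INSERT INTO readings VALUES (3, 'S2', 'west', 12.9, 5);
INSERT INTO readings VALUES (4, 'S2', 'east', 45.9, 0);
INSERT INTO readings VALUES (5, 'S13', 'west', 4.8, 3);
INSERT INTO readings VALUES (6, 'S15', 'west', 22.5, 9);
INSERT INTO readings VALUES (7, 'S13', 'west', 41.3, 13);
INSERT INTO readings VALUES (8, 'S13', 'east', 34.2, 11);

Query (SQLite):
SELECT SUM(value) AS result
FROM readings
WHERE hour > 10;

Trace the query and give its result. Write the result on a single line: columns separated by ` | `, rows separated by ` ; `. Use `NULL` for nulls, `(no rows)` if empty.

75.5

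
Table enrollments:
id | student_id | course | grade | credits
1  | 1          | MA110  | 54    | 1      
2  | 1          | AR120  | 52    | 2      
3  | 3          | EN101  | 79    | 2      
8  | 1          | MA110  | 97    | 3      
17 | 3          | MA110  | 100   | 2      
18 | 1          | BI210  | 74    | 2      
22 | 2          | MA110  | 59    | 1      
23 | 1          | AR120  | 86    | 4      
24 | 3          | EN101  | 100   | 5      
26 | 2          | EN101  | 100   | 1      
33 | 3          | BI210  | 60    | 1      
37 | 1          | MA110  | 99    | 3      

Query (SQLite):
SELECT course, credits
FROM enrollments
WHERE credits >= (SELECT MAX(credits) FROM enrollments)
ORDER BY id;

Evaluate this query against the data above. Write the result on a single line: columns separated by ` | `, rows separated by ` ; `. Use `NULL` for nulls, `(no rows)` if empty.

EN101 | 5

Scalar subquery: MAX(credits) over all enrollments rows = 5.
Keep rows where credits >= that value.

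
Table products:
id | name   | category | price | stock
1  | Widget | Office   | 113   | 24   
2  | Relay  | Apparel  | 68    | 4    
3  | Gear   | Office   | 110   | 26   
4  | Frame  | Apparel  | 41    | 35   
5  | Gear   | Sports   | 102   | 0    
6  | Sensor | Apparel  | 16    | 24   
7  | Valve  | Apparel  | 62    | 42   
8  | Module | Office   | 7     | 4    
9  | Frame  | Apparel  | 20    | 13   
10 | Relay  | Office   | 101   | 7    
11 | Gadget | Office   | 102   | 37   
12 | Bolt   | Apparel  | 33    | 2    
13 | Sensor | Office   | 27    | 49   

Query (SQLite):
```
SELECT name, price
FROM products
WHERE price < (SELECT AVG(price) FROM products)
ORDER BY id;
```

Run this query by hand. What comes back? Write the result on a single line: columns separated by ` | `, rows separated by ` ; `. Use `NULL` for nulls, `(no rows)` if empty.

Frame | 41 ; Sensor | 16 ; Module | 7 ; Frame | 20 ; Bolt | 33 ; Sensor | 27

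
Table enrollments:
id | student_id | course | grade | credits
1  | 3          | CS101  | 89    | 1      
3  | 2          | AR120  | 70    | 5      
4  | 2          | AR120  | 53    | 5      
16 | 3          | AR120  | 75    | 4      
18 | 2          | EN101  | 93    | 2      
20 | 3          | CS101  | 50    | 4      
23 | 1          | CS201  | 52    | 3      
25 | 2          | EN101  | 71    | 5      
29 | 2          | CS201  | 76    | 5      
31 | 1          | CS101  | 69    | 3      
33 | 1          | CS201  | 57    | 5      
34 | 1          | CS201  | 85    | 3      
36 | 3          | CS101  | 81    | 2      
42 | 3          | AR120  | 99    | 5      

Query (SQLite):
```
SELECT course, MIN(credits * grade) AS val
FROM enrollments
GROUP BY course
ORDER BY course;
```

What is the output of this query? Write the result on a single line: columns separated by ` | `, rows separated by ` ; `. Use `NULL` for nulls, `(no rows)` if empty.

For each row compute credits * grade.
Group by course; take MIN of the expression per group.
  AR120: ids {3, 4, 16, 42} → MIN(credits * grade)=265
  CS101: ids {1, 20, 31, 36} → MIN(credits * grade)=89
  CS201: ids {23, 29, 33, 34} → MIN(credits * grade)=156
  EN101: ids {18, 25} → MIN(credits * grade)=186

AR120 | 265 ; CS101 | 89 ; CS201 | 156 ; EN101 | 186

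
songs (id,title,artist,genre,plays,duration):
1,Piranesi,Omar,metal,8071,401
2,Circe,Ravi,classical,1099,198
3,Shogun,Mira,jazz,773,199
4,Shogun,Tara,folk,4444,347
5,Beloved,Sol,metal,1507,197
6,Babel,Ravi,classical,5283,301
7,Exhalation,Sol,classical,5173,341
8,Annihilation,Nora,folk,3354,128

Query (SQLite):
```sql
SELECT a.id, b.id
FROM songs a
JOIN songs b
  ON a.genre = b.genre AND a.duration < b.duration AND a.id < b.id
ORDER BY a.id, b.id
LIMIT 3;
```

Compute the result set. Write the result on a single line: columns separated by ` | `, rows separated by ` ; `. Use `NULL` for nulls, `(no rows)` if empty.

2 | 6 ; 2 | 7 ; 6 | 7

Pairs (a,b) with same genre, a.duration < b.duration, a.id < b.id.
genre groups: classical:{2,6,7} folk:{4,8} jazz:{3} metal:{1,5}
Ordered by (a.id, b.id); first 3.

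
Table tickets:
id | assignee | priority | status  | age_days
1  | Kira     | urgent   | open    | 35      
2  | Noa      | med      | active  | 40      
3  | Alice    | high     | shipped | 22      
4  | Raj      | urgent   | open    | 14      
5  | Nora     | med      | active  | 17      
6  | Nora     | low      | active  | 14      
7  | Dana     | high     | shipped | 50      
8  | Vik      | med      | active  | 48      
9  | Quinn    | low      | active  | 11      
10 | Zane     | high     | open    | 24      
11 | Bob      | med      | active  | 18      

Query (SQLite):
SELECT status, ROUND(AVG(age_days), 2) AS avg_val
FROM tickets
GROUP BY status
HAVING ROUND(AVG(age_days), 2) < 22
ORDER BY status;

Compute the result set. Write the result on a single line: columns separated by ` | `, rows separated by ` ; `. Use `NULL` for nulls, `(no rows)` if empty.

Partition tickets by status; compute ROUND(AVG(age_days), 2) within each group.
HAVING: keep groups where ROUND(AVG(age_days), 2) < 22.
  active: ids {2, 5, 6, 8, 9, 11} → ROUND(AVG(age_days), 2)=24.67
  open: ids {1, 4, 10} → ROUND(AVG(age_days), 2)=24.33
  shipped: ids {3, 7} → ROUND(AVG(age_days), 2)=36

(no rows)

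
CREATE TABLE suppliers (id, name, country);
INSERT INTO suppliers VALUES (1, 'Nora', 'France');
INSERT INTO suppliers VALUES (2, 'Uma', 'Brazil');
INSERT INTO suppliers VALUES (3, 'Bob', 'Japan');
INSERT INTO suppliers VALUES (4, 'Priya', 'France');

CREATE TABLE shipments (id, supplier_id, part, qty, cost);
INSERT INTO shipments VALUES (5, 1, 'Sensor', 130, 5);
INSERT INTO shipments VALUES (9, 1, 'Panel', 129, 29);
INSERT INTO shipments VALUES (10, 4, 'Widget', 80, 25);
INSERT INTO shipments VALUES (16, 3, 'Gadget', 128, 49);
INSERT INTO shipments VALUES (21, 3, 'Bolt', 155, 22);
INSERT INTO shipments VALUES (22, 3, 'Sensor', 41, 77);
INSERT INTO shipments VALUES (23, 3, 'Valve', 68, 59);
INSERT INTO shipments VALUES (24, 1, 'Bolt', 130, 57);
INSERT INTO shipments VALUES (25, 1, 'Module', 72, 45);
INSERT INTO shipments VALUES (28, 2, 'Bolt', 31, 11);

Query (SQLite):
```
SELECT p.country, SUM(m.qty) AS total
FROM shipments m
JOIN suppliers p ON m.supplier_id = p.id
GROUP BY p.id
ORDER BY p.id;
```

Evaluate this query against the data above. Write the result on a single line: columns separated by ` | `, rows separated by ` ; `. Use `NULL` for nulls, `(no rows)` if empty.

France | 461 ; Brazil | 31 ; Japan | 392 ; France | 80

Join each shipments row to its suppliers via supplier_id.
Group joined rows by suppliers.id; compute SUM(m.qty) per group.
  1: ids {5, 9, 24, 25} → SUM(m.qty)=461
  2: ids {28} → SUM(m.qty)=31
  3: ids {16, 21, 22, 23} → SUM(m.qty)=392
  4: ids {10} → SUM(m.qty)=80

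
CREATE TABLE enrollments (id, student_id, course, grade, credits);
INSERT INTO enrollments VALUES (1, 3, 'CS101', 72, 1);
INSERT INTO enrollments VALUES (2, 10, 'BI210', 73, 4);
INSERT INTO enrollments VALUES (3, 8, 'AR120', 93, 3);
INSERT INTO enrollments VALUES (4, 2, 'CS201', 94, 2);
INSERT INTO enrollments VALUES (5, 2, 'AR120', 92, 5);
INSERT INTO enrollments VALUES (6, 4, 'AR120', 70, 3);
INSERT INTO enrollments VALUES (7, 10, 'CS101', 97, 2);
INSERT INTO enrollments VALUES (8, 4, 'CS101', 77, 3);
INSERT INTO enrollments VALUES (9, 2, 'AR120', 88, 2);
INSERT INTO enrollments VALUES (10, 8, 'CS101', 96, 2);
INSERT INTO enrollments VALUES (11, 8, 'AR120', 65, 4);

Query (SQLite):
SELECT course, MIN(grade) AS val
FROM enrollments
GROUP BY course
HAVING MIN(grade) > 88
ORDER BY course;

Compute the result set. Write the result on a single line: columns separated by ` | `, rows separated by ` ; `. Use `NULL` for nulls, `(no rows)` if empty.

Partition enrollments by course; compute MIN(grade) within each group.
HAVING: keep groups where MIN(grade) > 88.
  AR120: ids {3, 5, 6, 9, 11} → MIN(grade)=65
  BI210: ids {2} → MIN(grade)=73
  CS101: ids {1, 7, 8, 10} → MIN(grade)=72
  CS201: ids {4} → MIN(grade)=94

CS201 | 94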